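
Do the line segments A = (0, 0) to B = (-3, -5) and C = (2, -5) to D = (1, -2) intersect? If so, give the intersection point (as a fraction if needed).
No (intersection of containing lines falls outside at least one segment)

Parametrize and solve: t = -1/14, s = 25/14. At least one of these is outside [0, 1], so the segments do not intersect.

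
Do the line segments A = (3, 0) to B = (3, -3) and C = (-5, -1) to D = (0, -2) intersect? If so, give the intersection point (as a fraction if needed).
No (intersection of containing lines falls outside at least one segment)

Parametrize and solve: t = 13/15, s = 8/5. At least one of these is outside [0, 1], so the segments do not intersect.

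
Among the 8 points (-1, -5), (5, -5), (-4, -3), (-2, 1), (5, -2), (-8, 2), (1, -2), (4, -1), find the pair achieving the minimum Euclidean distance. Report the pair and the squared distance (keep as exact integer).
Pair = ((5, -2), (4, -1)); squared distance = 2

Compute all C(8, 2) = 28 pairwise squared distances (x_i − x_j)² + (y_i − y_j)². The minimum is 2, attained by the pair ((5, -2), (4, -1)).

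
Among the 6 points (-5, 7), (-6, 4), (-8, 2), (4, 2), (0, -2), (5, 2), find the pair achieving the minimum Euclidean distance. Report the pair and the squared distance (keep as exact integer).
Pair = ((4, 2), (5, 2)); squared distance = 1

Compute all C(6, 2) = 15 pairwise squared distances (x_i − x_j)² + (y_i − y_j)². The minimum is 1, attained by the pair ((4, 2), (5, 2)).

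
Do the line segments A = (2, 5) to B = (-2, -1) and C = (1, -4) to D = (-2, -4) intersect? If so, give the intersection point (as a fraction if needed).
No (intersection of containing lines falls outside at least one segment)

Parametrize and solve: t = 3/2, s = 5/3. At least one of these is outside [0, 1], so the segments do not intersect.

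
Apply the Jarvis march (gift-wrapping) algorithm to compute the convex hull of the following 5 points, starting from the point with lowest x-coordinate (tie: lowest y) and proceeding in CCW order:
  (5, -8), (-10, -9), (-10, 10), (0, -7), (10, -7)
Hull (CCW) = [(-10, -9), (5, -8), (10, -7), (-10, 10)]

Jarvis march: at each step, from the current hull vertex p, select the next vertex q as the point such that every other point lies strictly to the left of (or on) the directed line p → q. (Equivalently: for every other point r, the cross product (q − p) × (r − p) ≥ 0.)
Starting point (lowest x, tie lowest y): (-10, -9). Wrap until returning to start. Resulting hull: (-10, -9), (5, -8), (10, -7), (-10, 10).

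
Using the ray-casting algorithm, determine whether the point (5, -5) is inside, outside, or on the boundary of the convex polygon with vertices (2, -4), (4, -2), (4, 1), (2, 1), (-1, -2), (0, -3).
The point (5, -5) lies strictly outside the polygon

Cast a horizontal ray to the right from the query point and count how many polygon edges it crosses (each edge strictly once or zero times, handled with the usual half-open convention). 
Parity of crossings → even ⇒ outside.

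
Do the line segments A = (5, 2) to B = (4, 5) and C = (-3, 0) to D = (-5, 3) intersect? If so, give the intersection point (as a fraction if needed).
No (intersection of containing lines falls outside at least one segment)

Parametrize and solve: t = -28/3, s = -26/3. At least one of these is outside [0, 1], so the segments do not intersect.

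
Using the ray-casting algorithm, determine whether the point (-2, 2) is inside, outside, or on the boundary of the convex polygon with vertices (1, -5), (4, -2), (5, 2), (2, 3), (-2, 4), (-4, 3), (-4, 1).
The point (-2, 2) lies strictly inside the polygon

Cast a horizontal ray to the right from the query point and count how many polygon edges it crosses (each edge strictly once or zero times, handled with the usual half-open convention). 
Parity of crossings → odd ⇒ inside.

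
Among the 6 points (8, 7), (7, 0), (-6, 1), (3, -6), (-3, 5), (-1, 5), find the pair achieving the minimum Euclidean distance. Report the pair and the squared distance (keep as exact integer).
Pair = ((-3, 5), (-1, 5)); squared distance = 4

Compute all C(6, 2) = 15 pairwise squared distances (x_i − x_j)² + (y_i − y_j)². The minimum is 4, attained by the pair ((-3, 5), (-1, 5)).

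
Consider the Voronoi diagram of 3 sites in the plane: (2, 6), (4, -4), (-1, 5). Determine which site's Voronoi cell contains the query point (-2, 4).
Nearest site = (-1, 5)

The Voronoi cell of site s contains exactly those query points closer to s than to any other site. Compute squared distances from q = (-2, 4) to each site:
  (-1 − -2)² + (5 − 4)² = 2
  (2 − -2)² + (6 − 4)² = 20
  (4 − -2)² + (-4 − 4)² = 100
Minimum is attained by (-1, 5), so q lies in its Voronoi cell.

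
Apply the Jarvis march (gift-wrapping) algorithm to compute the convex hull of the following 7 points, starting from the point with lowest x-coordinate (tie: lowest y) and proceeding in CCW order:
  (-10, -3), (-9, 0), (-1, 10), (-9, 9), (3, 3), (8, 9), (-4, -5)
Hull (CCW) = [(-10, -3), (-4, -5), (3, 3), (8, 9), (-1, 10), (-9, 9)]

Jarvis march: at each step, from the current hull vertex p, select the next vertex q as the point such that every other point lies strictly to the left of (or on) the directed line p → q. (Equivalently: for every other point r, the cross product (q − p) × (r − p) ≥ 0.)
Starting point (lowest x, tie lowest y): (-10, -3). Wrap until returning to start. Resulting hull: (-10, -3), (-4, -5), (3, 3), (8, 9), (-1, 10), (-9, 9).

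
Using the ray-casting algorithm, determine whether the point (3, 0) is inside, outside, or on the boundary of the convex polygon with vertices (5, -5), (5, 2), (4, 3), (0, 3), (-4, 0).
The point (3, 0) lies strictly inside the polygon

Cast a horizontal ray to the right from the query point and count how many polygon edges it crosses (each edge strictly once or zero times, handled with the usual half-open convention). 
Parity of crossings → odd ⇒ inside.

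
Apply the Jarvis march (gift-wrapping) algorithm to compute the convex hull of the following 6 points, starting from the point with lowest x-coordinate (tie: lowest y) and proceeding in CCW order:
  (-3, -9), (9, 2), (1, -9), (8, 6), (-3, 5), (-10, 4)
Hull (CCW) = [(-10, 4), (-3, -9), (1, -9), (9, 2), (8, 6), (-3, 5)]

Jarvis march: at each step, from the current hull vertex p, select the next vertex q as the point such that every other point lies strictly to the left of (or on) the directed line p → q. (Equivalently: for every other point r, the cross product (q − p) × (r − p) ≥ 0.)
Starting point (lowest x, tie lowest y): (-10, 4). Wrap until returning to start. Resulting hull: (-10, 4), (-3, -9), (1, -9), (9, 2), (8, 6), (-3, 5).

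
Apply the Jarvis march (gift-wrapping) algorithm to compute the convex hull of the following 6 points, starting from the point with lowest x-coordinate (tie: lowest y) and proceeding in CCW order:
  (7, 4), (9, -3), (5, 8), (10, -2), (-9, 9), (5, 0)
Hull (CCW) = [(-9, 9), (9, -3), (10, -2), (5, 8)]

Jarvis march: at each step, from the current hull vertex p, select the next vertex q as the point such that every other point lies strictly to the left of (or on) the directed line p → q. (Equivalently: for every other point r, the cross product (q − p) × (r − p) ≥ 0.)
Starting point (lowest x, tie lowest y): (-9, 9). Wrap until returning to start. Resulting hull: (-9, 9), (9, -3), (10, -2), (5, 8).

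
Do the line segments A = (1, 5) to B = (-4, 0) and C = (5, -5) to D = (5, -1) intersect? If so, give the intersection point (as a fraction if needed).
No (intersection of containing lines falls outside at least one segment)

Parametrize and solve: t = -4/5, s = 7/2. At least one of these is outside [0, 1], so the segments do not intersect.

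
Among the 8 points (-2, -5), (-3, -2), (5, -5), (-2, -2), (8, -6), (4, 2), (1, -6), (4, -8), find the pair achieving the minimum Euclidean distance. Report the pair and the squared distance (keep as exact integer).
Pair = ((-3, -2), (-2, -2)); squared distance = 1

Compute all C(8, 2) = 28 pairwise squared distances (x_i − x_j)² + (y_i − y_j)². The minimum is 1, attained by the pair ((-3, -2), (-2, -2)).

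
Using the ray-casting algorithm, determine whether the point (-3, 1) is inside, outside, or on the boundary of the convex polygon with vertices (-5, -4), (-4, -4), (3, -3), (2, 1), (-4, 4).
The point (-3, 1) lies strictly inside the polygon

Cast a horizontal ray to the right from the query point and count how many polygon edges it crosses (each edge strictly once or zero times, handled with the usual half-open convention). 
Parity of crossings → odd ⇒ inside.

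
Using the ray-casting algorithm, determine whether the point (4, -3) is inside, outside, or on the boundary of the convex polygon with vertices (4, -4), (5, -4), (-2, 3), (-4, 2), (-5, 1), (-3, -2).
The point (4, -3) lies on the polygon boundary

Boundary check: the query satisfies the collinearity and bounding-box conditions for some polygon edge, so it lies exactly on the boundary.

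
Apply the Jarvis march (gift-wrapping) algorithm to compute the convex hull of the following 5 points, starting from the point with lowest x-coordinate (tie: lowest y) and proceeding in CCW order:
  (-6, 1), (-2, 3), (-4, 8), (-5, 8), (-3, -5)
Hull (CCW) = [(-6, 1), (-3, -5), (-2, 3), (-4, 8), (-5, 8)]

Jarvis march: at each step, from the current hull vertex p, select the next vertex q as the point such that every other point lies strictly to the left of (or on) the directed line p → q. (Equivalently: for every other point r, the cross product (q − p) × (r − p) ≥ 0.)
Starting point (lowest x, tie lowest y): (-6, 1). Wrap until returning to start. Resulting hull: (-6, 1), (-3, -5), (-2, 3), (-4, 8), (-5, 8).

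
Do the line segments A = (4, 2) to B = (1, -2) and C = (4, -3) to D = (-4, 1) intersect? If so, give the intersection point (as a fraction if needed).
Yes; intersection at (14/11, -18/11) (t = 10/11 on AB, s = 15/44 on CD)

Parametrize AB as A + t(B − A) = (4 + -3 t, 2 + -4 t) and CD as C + s(D − C) = (4 + -8 s, -3 + 4 s). Solve the linear system for (t, s). Determinant = 44 ≠ 0, so a unique intersection of the containing lines exists. Solution: t = 10/11, s = 15/44 — both in [0, 1], so the segments cross. Intersection point: (14/11, -18/11).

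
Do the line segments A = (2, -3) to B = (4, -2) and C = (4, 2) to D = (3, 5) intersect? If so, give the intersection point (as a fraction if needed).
No (intersection of containing lines falls outside at least one segment)

Parametrize and solve: t = 11/7, s = -8/7. At least one of these is outside [0, 1], so the segments do not intersect.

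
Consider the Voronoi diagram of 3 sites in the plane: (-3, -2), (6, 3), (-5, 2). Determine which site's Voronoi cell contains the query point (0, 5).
Nearest site = (-5, 2)

The Voronoi cell of site s contains exactly those query points closer to s than to any other site. Compute squared distances from q = (0, 5) to each site:
  (-5 − 0)² + (2 − 5)² = 34
  (6 − 0)² + (3 − 5)² = 40
  (-3 − 0)² + (-2 − 5)² = 58
Minimum is attained by (-5, 2), so q lies in its Voronoi cell.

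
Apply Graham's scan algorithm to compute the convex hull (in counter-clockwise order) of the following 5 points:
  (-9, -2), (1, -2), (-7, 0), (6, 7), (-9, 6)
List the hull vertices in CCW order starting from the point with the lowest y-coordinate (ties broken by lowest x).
Hull (CCW) = [(-9, -2), (1, -2), (6, 7), (-9, 6)]

Graham scan procedure:
  1. Find the pivot p₀ = point with lowest y (tie → lowest x): (-9, -2).
  2. Sort the remaining points by polar angle around p₀.
  3. Walk through sorted points, maintaining a stack; pop the top while the last three entries make a non-left turn (cross product ≤ 0).
  4. Final stack is the convex hull in CCW order: (-9, -2), (1, -2), (6, 7), (-9, 6).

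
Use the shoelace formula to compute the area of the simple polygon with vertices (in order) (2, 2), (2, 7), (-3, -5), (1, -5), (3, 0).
Area = 31

Shoelace formula: Area = (1/2) |Σ_i (x_i · y_{i+1} − x_{i+1} · y_i)| (indices mod n). Compute each cross term:
  (2)(7) − (2)(2) = 10
  (2)(-5) − (-3)(7) = 11
  (-3)(-5) − (1)(-5) = 20
  (1)(0) − (3)(-5) = 15
  (3)(2) − (2)(0) = 6
Sum = 62, so (signed) Area = 62/2 = 31, |Area| = 31.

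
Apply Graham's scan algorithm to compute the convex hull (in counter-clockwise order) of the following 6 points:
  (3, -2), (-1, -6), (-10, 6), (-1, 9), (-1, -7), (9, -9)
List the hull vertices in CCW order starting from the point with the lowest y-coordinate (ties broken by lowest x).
Hull (CCW) = [(9, -9), (-1, 9), (-10, 6), (-1, -7)]

Graham scan procedure:
  1. Find the pivot p₀ = point with lowest y (tie → lowest x): (9, -9).
  2. Sort the remaining points by polar angle around p₀.
  3. Walk through sorted points, maintaining a stack; pop the top while the last three entries make a non-left turn (cross product ≤ 0).
  4. Final stack is the convex hull in CCW order: (9, -9), (-1, 9), (-10, 6), (-1, -7).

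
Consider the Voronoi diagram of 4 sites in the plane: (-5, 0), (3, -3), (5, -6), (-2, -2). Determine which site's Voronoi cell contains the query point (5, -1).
Nearest site = (3, -3)

The Voronoi cell of site s contains exactly those query points closer to s than to any other site. Compute squared distances from q = (5, -1) to each site:
  (3 − 5)² + (-3 − -1)² = 8
  (5 − 5)² + (-6 − -1)² = 25
  (-2 − 5)² + (-2 − -1)² = 50
  (-5 − 5)² + (0 − -1)² = 101
Minimum is attained by (3, -3), so q lies in its Voronoi cell.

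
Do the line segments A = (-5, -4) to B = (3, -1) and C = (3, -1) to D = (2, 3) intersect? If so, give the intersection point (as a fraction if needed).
Yes; intersection at (3, -1) (t = 1 on AB, s = 0 on CD)

Parametrize AB as A + t(B − A) = (-5 + 8 t, -4 + 3 t) and CD as C + s(D − C) = (3 + -1 s, -1 + 4 s). Solve the linear system for (t, s). Determinant = -35 ≠ 0, so a unique intersection of the containing lines exists. Solution: t = 1, s = 0 — both in [0, 1], so the segments cross. Intersection point: (3, -1).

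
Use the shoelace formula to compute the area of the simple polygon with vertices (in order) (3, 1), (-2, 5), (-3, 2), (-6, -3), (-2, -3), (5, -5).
Area = 53

Shoelace formula: Area = (1/2) |Σ_i (x_i · y_{i+1} − x_{i+1} · y_i)| (indices mod n). Compute each cross term:
  (3)(5) − (-2)(1) = 17
  (-2)(2) − (-3)(5) = 11
  (-3)(-3) − (-6)(2) = 21
  (-6)(-3) − (-2)(-3) = 12
  (-2)(-5) − (5)(-3) = 25
  (5)(1) − (3)(-5) = 20
Sum = 106, so (signed) Area = 106/2 = 53, |Area| = 53.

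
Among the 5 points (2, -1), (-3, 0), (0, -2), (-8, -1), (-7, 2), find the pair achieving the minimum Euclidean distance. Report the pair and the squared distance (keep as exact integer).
Pair = ((2, -1), (0, -2)); squared distance = 5

Compute all C(5, 2) = 10 pairwise squared distances (x_i − x_j)² + (y_i − y_j)². The minimum is 5, attained by the pair ((2, -1), (0, -2)).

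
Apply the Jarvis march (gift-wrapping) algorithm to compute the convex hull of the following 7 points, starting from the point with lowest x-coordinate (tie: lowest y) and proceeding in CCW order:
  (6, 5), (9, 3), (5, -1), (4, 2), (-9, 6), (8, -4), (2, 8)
Hull (CCW) = [(-9, 6), (8, -4), (9, 3), (2, 8)]

Jarvis march: at each step, from the current hull vertex p, select the next vertex q as the point such that every other point lies strictly to the left of (or on) the directed line p → q. (Equivalently: for every other point r, the cross product (q − p) × (r − p) ≥ 0.)
Starting point (lowest x, tie lowest y): (-9, 6). Wrap until returning to start. Resulting hull: (-9, 6), (8, -4), (9, 3), (2, 8).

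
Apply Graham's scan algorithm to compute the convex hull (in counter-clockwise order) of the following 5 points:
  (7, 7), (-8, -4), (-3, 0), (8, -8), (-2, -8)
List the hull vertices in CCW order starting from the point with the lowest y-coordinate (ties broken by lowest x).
Hull (CCW) = [(-2, -8), (8, -8), (7, 7), (-3, 0), (-8, -4)]

Graham scan procedure:
  1. Find the pivot p₀ = point with lowest y (tie → lowest x): (-2, -8).
  2. Sort the remaining points by polar angle around p₀.
  3. Walk through sorted points, maintaining a stack; pop the top while the last three entries make a non-left turn (cross product ≤ 0).
  4. Final stack is the convex hull in CCW order: (-2, -8), (8, -8), (7, 7), (-3, 0), (-8, -4).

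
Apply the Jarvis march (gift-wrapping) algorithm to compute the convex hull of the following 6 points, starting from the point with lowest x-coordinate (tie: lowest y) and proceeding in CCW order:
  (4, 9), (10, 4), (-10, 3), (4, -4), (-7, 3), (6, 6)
Hull (CCW) = [(-10, 3), (4, -4), (10, 4), (4, 9)]

Jarvis march: at each step, from the current hull vertex p, select the next vertex q as the point such that every other point lies strictly to the left of (or on) the directed line p → q. (Equivalently: for every other point r, the cross product (q − p) × (r − p) ≥ 0.)
Starting point (lowest x, tie lowest y): (-10, 3). Wrap until returning to start. Resulting hull: (-10, 3), (4, -4), (10, 4), (4, 9).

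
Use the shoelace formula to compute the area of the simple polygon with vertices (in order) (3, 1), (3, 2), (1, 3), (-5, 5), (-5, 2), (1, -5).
Area = 42

Shoelace formula: Area = (1/2) |Σ_i (x_i · y_{i+1} − x_{i+1} · y_i)| (indices mod n). Compute each cross term:
  (3)(2) − (3)(1) = 3
  (3)(3) − (1)(2) = 7
  (1)(5) − (-5)(3) = 20
  (-5)(2) − (-5)(5) = 15
  (-5)(-5) − (1)(2) = 23
  (1)(1) − (3)(-5) = 16
Sum = 84, so (signed) Area = 84/2 = 42, |Area| = 42.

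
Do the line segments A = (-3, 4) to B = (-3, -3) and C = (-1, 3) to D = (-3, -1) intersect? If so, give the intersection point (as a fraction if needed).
Yes; intersection at (-3, -1) (t = 5/7 on AB, s = 1 on CD)

Parametrize AB as A + t(B − A) = (-3 + 0 t, 4 + -7 t) and CD as C + s(D − C) = (-1 + -2 s, 3 + -4 s). Solve the linear system for (t, s). Determinant = 14 ≠ 0, so a unique intersection of the containing lines exists. Solution: t = 5/7, s = 1 — both in [0, 1], so the segments cross. Intersection point: (-3, -1).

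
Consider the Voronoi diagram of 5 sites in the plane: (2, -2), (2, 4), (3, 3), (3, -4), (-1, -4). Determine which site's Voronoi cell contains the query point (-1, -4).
Nearest site = (-1, -4)

The Voronoi cell of site s contains exactly those query points closer to s than to any other site. Compute squared distances from q = (-1, -4) to each site:
  (-1 − -1)² + (-4 − -4)² = 0
  (2 − -1)² + (-2 − -4)² = 13
  (3 − -1)² + (-4 − -4)² = 16
  (3 − -1)² + (3 − -4)² = 65
  (2 − -1)² + (4 − -4)² = 73
Minimum is attained by (-1, -4), so q lies in its Voronoi cell.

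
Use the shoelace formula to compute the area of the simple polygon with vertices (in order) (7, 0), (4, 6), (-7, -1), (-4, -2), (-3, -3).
Area = 117/2

Shoelace formula: Area = (1/2) |Σ_i (x_i · y_{i+1} − x_{i+1} · y_i)| (indices mod n). Compute each cross term:
  (7)(6) − (4)(0) = 42
  (4)(-1) − (-7)(6) = 38
  (-7)(-2) − (-4)(-1) = 10
  (-4)(-3) − (-3)(-2) = 6
  (-3)(0) − (7)(-3) = 21
Sum = 117, so (signed) Area = 117/2 = 117/2, |Area| = 117/2.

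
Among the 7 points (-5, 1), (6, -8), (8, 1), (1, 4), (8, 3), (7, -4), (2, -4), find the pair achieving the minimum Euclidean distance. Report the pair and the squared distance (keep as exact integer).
Pair = ((8, 1), (8, 3)); squared distance = 4

Compute all C(7, 2) = 21 pairwise squared distances (x_i − x_j)² + (y_i − y_j)². The minimum is 4, attained by the pair ((8, 1), (8, 3)).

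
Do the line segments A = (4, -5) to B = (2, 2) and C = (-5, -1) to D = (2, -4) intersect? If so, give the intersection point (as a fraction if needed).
No (intersection of containing lines falls outside at least one segment)

Parametrize and solve: t = 1/43, s = 55/43. At least one of these is outside [0, 1], so the segments do not intersect.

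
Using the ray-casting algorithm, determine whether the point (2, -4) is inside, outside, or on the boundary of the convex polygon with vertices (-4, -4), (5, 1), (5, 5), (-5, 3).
The point (2, -4) lies strictly outside the polygon

Cast a horizontal ray to the right from the query point and count how many polygon edges it crosses (each edge strictly once or zero times, handled with the usual half-open convention). 
Parity of crossings → even ⇒ outside.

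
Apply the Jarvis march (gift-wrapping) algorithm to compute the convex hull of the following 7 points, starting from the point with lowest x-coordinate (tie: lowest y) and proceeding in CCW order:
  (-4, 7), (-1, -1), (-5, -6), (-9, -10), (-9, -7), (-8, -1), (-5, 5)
Hull (CCW) = [(-9, -10), (-5, -6), (-1, -1), (-4, 7), (-8, -1), (-9, -7)]

Jarvis march: at each step, from the current hull vertex p, select the next vertex q as the point such that every other point lies strictly to the left of (or on) the directed line p → q. (Equivalently: for every other point r, the cross product (q − p) × (r − p) ≥ 0.)
Starting point (lowest x, tie lowest y): (-9, -10). Wrap until returning to start. Resulting hull: (-9, -10), (-5, -6), (-1, -1), (-4, 7), (-8, -1), (-9, -7).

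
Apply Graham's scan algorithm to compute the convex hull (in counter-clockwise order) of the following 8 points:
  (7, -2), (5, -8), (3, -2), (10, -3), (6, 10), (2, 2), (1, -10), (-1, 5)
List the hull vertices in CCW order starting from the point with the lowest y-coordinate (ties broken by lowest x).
Hull (CCW) = [(1, -10), (5, -8), (10, -3), (6, 10), (-1, 5)]

Graham scan procedure:
  1. Find the pivot p₀ = point with lowest y (tie → lowest x): (1, -10).
  2. Sort the remaining points by polar angle around p₀.
  3. Walk through sorted points, maintaining a stack; pop the top while the last three entries make a non-left turn (cross product ≤ 0).
  4. Final stack is the convex hull in CCW order: (1, -10), (5, -8), (10, -3), (6, 10), (-1, 5).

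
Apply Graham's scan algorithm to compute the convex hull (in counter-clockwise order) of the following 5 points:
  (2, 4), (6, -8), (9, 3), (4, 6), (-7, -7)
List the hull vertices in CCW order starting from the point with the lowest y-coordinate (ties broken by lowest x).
Hull (CCW) = [(6, -8), (9, 3), (4, 6), (2, 4), (-7, -7)]

Graham scan procedure:
  1. Find the pivot p₀ = point with lowest y (tie → lowest x): (6, -8).
  2. Sort the remaining points by polar angle around p₀.
  3. Walk through sorted points, maintaining a stack; pop the top while the last three entries make a non-left turn (cross product ≤ 0).
  4. Final stack is the convex hull in CCW order: (6, -8), (9, 3), (4, 6), (2, 4), (-7, -7).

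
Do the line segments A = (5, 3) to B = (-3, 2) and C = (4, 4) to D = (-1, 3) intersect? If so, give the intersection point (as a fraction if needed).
No (intersection of containing lines falls outside at least one segment)

Parametrize and solve: t = 2, s = 3. At least one of these is outside [0, 1], so the segments do not intersect.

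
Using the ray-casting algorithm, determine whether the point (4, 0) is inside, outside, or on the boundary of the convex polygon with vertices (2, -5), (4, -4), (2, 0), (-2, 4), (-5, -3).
The point (4, 0) lies strictly outside the polygon

Cast a horizontal ray to the right from the query point and count how many polygon edges it crosses (each edge strictly once or zero times, handled with the usual half-open convention). 
Parity of crossings → even ⇒ outside.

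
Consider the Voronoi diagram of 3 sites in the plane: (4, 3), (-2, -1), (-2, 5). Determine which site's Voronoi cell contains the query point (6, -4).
Nearest site = (4, 3)

The Voronoi cell of site s contains exactly those query points closer to s than to any other site. Compute squared distances from q = (6, -4) to each site:
  (4 − 6)² + (3 − -4)² = 53
  (-2 − 6)² + (-1 − -4)² = 73
  (-2 − 6)² + (5 − -4)² = 145
Minimum is attained by (4, 3), so q lies in its Voronoi cell.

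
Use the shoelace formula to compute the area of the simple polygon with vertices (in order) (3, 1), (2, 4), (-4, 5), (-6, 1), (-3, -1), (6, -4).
Area = 107/2

Shoelace formula: Area = (1/2) |Σ_i (x_i · y_{i+1} − x_{i+1} · y_i)| (indices mod n). Compute each cross term:
  (3)(4) − (2)(1) = 10
  (2)(5) − (-4)(4) = 26
  (-4)(1) − (-6)(5) = 26
  (-6)(-1) − (-3)(1) = 9
  (-3)(-4) − (6)(-1) = 18
  (6)(1) − (3)(-4) = 18
Sum = 107, so (signed) Area = 107/2 = 107/2, |Area| = 107/2.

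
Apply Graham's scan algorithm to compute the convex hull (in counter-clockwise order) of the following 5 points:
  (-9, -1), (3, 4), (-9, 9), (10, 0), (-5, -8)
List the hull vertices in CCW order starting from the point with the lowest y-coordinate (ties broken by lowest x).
Hull (CCW) = [(-5, -8), (10, 0), (3, 4), (-9, 9), (-9, -1)]

Graham scan procedure:
  1. Find the pivot p₀ = point with lowest y (tie → lowest x): (-5, -8).
  2. Sort the remaining points by polar angle around p₀.
  3. Walk through sorted points, maintaining a stack; pop the top while the last three entries make a non-left turn (cross product ≤ 0).
  4. Final stack is the convex hull in CCW order: (-5, -8), (10, 0), (3, 4), (-9, 9), (-9, -1).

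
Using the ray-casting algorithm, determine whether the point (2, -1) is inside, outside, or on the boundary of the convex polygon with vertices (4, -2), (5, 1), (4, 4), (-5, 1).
The point (2, -1) lies strictly inside the polygon

Cast a horizontal ray to the right from the query point and count how many polygon edges it crosses (each edge strictly once or zero times, handled with the usual half-open convention). 
Parity of crossings → odd ⇒ inside.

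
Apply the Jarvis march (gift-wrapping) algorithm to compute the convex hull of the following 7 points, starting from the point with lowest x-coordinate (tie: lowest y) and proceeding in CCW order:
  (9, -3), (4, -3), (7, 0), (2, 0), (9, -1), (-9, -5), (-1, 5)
Hull (CCW) = [(-9, -5), (9, -3), (9, -1), (-1, 5)]

Jarvis march: at each step, from the current hull vertex p, select the next vertex q as the point such that every other point lies strictly to the left of (or on) the directed line p → q. (Equivalently: for every other point r, the cross product (q − p) × (r − p) ≥ 0.)
Starting point (lowest x, tie lowest y): (-9, -5). Wrap until returning to start. Resulting hull: (-9, -5), (9, -3), (9, -1), (-1, 5).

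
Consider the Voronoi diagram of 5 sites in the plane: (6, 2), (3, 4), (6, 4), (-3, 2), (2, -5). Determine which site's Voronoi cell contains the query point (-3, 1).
Nearest site = (-3, 2)

The Voronoi cell of site s contains exactly those query points closer to s than to any other site. Compute squared distances from q = (-3, 1) to each site:
  (-3 − -3)² + (2 − 1)² = 1
  (3 − -3)² + (4 − 1)² = 45
  (2 − -3)² + (-5 − 1)² = 61
  (6 − -3)² + (2 − 1)² = 82
  (6 − -3)² + (4 − 1)² = 90
Minimum is attained by (-3, 2), so q lies in its Voronoi cell.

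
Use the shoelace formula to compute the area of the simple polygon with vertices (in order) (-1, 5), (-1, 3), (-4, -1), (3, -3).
Area = 21

Shoelace formula: Area = (1/2) |Σ_i (x_i · y_{i+1} − x_{i+1} · y_i)| (indices mod n). Compute each cross term:
  (-1)(3) − (-1)(5) = 2
  (-1)(-1) − (-4)(3) = 13
  (-4)(-3) − (3)(-1) = 15
  (3)(5) − (-1)(-3) = 12
Sum = 42, so (signed) Area = 42/2 = 21, |Area| = 21.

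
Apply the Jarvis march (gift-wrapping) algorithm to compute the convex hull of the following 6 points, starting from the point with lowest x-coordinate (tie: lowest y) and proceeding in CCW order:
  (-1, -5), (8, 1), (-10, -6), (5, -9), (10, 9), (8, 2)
Hull (CCW) = [(-10, -6), (5, -9), (8, 1), (10, 9)]

Jarvis march: at each step, from the current hull vertex p, select the next vertex q as the point such that every other point lies strictly to the left of (or on) the directed line p → q. (Equivalently: for every other point r, the cross product (q − p) × (r − p) ≥ 0.)
Starting point (lowest x, tie lowest y): (-10, -6). Wrap until returning to start. Resulting hull: (-10, -6), (5, -9), (8, 1), (10, 9).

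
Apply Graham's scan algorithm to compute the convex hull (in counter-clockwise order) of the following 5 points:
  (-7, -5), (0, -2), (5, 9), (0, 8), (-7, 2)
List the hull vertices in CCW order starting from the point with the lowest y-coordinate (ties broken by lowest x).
Hull (CCW) = [(-7, -5), (0, -2), (5, 9), (0, 8), (-7, 2)]

Graham scan procedure:
  1. Find the pivot p₀ = point with lowest y (tie → lowest x): (-7, -5).
  2. Sort the remaining points by polar angle around p₀.
  3. Walk through sorted points, maintaining a stack; pop the top while the last three entries make a non-left turn (cross product ≤ 0).
  4. Final stack is the convex hull in CCW order: (-7, -5), (0, -2), (5, 9), (0, 8), (-7, 2).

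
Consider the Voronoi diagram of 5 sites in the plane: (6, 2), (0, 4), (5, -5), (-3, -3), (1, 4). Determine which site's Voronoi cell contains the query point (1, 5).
Nearest site = (1, 4)

The Voronoi cell of site s contains exactly those query points closer to s than to any other site. Compute squared distances from q = (1, 5) to each site:
  (1 − 1)² + (4 − 5)² = 1
  (0 − 1)² + (4 − 5)² = 2
  (6 − 1)² + (2 − 5)² = 34
  (-3 − 1)² + (-3 − 5)² = 80
  (5 − 1)² + (-5 − 5)² = 116
Minimum is attained by (1, 4), so q lies in its Voronoi cell.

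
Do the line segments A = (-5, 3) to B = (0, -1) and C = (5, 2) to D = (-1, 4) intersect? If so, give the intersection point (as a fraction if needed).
No (intersection of containing lines falls outside at least one segment)

Parametrize and solve: t = -1, s = 5/2. At least one of these is outside [0, 1], so the segments do not intersect.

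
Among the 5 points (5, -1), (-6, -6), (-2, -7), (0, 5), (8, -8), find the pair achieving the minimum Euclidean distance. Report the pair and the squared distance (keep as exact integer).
Pair = ((-6, -6), (-2, -7)); squared distance = 17

Compute all C(5, 2) = 10 pairwise squared distances (x_i − x_j)² + (y_i − y_j)². The minimum is 17, attained by the pair ((-6, -6), (-2, -7)).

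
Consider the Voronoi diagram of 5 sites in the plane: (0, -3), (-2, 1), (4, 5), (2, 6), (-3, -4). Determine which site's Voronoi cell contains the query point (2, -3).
Nearest site = (0, -3)

The Voronoi cell of site s contains exactly those query points closer to s than to any other site. Compute squared distances from q = (2, -3) to each site:
  (0 − 2)² + (-3 − -3)² = 4
  (-3 − 2)² + (-4 − -3)² = 26
  (-2 − 2)² + (1 − -3)² = 32
  (4 − 2)² + (5 − -3)² = 68
  (2 − 2)² + (6 − -3)² = 81
Minimum is attained by (0, -3), so q lies in its Voronoi cell.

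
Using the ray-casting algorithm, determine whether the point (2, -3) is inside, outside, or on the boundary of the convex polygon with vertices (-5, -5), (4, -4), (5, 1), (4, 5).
The point (2, -3) lies strictly inside the polygon

Cast a horizontal ray to the right from the query point and count how many polygon edges it crosses (each edge strictly once or zero times, handled with the usual half-open convention). 
Parity of crossings → odd ⇒ inside.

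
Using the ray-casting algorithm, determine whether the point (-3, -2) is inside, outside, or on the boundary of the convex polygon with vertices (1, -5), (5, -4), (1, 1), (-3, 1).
The point (-3, -2) lies strictly outside the polygon

Cast a horizontal ray to the right from the query point and count how many polygon edges it crosses (each edge strictly once or zero times, handled with the usual half-open convention). 
Parity of crossings → even ⇒ outside.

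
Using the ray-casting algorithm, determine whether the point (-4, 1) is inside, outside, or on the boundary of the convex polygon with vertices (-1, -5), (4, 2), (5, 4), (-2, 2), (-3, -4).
The point (-4, 1) lies strictly outside the polygon

Cast a horizontal ray to the right from the query point and count how many polygon edges it crosses (each edge strictly once or zero times, handled with the usual half-open convention). 
Parity of crossings → even ⇒ outside.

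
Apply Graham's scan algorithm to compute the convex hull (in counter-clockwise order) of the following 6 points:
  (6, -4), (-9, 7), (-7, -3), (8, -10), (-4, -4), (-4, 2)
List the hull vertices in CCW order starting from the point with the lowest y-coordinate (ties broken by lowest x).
Hull (CCW) = [(8, -10), (6, -4), (-9, 7), (-7, -3)]

Graham scan procedure:
  1. Find the pivot p₀ = point with lowest y (tie → lowest x): (8, -10).
  2. Sort the remaining points by polar angle around p₀.
  3. Walk through sorted points, maintaining a stack; pop the top while the last three entries make a non-left turn (cross product ≤ 0).
  4. Final stack is the convex hull in CCW order: (8, -10), (6, -4), (-9, 7), (-7, -3).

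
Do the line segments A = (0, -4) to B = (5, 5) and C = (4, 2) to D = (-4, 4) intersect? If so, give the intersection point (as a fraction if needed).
Yes; intersection at (140/41, 88/41) (t = 28/41 on AB, s = 3/41 on CD)

Parametrize AB as A + t(B − A) = (0 + 5 t, -4 + 9 t) and CD as C + s(D − C) = (4 + -8 s, 2 + 2 s). Solve the linear system for (t, s). Determinant = -82 ≠ 0, so a unique intersection of the containing lines exists. Solution: t = 28/41, s = 3/41 — both in [0, 1], so the segments cross. Intersection point: (140/41, 88/41).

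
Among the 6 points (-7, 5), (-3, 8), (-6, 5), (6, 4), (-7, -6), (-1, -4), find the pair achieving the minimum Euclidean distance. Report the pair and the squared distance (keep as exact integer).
Pair = ((-7, 5), (-6, 5)); squared distance = 1

Compute all C(6, 2) = 15 pairwise squared distances (x_i − x_j)² + (y_i − y_j)². The minimum is 1, attained by the pair ((-7, 5), (-6, 5)).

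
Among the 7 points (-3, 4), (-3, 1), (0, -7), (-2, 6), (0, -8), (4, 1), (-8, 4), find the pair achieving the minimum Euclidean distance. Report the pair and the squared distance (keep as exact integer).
Pair = ((0, -7), (0, -8)); squared distance = 1

Compute all C(7, 2) = 21 pairwise squared distances (x_i − x_j)² + (y_i − y_j)². The minimum is 1, attained by the pair ((0, -7), (0, -8)).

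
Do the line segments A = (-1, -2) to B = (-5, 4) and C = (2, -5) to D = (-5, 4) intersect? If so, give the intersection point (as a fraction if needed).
Yes; intersection at (-5, 4) (t = 1 on AB, s = 1 on CD)

Parametrize AB as A + t(B − A) = (-1 + -4 t, -2 + 6 t) and CD as C + s(D − C) = (2 + -7 s, -5 + 9 s). Solve the linear system for (t, s). Determinant = -6 ≠ 0, so a unique intersection of the containing lines exists. Solution: t = 1, s = 1 — both in [0, 1], so the segments cross. Intersection point: (-5, 4).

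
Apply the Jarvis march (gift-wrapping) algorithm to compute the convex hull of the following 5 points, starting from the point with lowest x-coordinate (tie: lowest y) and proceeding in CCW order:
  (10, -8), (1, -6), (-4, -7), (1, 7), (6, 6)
Hull (CCW) = [(-4, -7), (10, -8), (6, 6), (1, 7)]

Jarvis march: at each step, from the current hull vertex p, select the next vertex q as the point such that every other point lies strictly to the left of (or on) the directed line p → q. (Equivalently: for every other point r, the cross product (q − p) × (r − p) ≥ 0.)
Starting point (lowest x, tie lowest y): (-4, -7). Wrap until returning to start. Resulting hull: (-4, -7), (10, -8), (6, 6), (1, 7).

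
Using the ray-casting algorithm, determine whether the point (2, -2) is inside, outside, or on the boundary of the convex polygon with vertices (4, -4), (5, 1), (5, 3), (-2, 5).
The point (2, -2) lies strictly outside the polygon

Cast a horizontal ray to the right from the query point and count how many polygon edges it crosses (each edge strictly once or zero times, handled with the usual half-open convention). 
Parity of crossings → even ⇒ outside.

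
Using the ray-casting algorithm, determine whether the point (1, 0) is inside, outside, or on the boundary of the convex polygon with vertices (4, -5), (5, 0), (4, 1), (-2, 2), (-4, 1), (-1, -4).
The point (1, 0) lies strictly inside the polygon

Cast a horizontal ray to the right from the query point and count how many polygon edges it crosses (each edge strictly once or zero times, handled with the usual half-open convention). 
Parity of crossings → odd ⇒ inside.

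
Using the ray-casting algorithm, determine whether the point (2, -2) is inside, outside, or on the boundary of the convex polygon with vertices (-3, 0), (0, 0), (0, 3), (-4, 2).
The point (2, -2) lies strictly outside the polygon

Cast a horizontal ray to the right from the query point and count how many polygon edges it crosses (each edge strictly once or zero times, handled with the usual half-open convention). 
Parity of crossings → even ⇒ outside.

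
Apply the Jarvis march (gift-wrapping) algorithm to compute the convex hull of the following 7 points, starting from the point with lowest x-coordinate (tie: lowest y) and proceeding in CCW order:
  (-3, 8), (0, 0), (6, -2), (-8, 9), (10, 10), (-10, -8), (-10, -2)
Hull (CCW) = [(-10, -8), (6, -2), (10, 10), (-8, 9), (-10, -2)]

Jarvis march: at each step, from the current hull vertex p, select the next vertex q as the point such that every other point lies strictly to the left of (or on) the directed line p → q. (Equivalently: for every other point r, the cross product (q − p) × (r − p) ≥ 0.)
Starting point (lowest x, tie lowest y): (-10, -8). Wrap until returning to start. Resulting hull: (-10, -8), (6, -2), (10, 10), (-8, 9), (-10, -2).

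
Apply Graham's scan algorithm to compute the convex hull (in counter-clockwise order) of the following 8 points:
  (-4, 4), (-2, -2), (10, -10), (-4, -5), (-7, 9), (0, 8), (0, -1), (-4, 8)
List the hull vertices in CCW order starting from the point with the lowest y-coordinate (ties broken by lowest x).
Hull (CCW) = [(10, -10), (0, 8), (-7, 9), (-4, -5)]

Graham scan procedure:
  1. Find the pivot p₀ = point with lowest y (tie → lowest x): (10, -10).
  2. Sort the remaining points by polar angle around p₀.
  3. Walk through sorted points, maintaining a stack; pop the top while the last three entries make a non-left turn (cross product ≤ 0).
  4. Final stack is the convex hull in CCW order: (10, -10), (0, 8), (-7, 9), (-4, -5).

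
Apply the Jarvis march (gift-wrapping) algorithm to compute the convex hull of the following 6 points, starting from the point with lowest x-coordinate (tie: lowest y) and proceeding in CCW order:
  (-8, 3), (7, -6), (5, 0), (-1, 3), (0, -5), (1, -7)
Hull (CCW) = [(-8, 3), (1, -7), (7, -6), (5, 0), (-1, 3)]

Jarvis march: at each step, from the current hull vertex p, select the next vertex q as the point such that every other point lies strictly to the left of (or on) the directed line p → q. (Equivalently: for every other point r, the cross product (q − p) × (r − p) ≥ 0.)
Starting point (lowest x, tie lowest y): (-8, 3). Wrap until returning to start. Resulting hull: (-8, 3), (1, -7), (7, -6), (5, 0), (-1, 3).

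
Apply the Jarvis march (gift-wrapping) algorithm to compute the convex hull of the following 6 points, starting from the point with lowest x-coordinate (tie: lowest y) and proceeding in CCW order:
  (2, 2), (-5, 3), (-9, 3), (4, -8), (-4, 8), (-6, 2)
Hull (CCW) = [(-9, 3), (4, -8), (2, 2), (-4, 8)]

Jarvis march: at each step, from the current hull vertex p, select the next vertex q as the point such that every other point lies strictly to the left of (or on) the directed line p → q. (Equivalently: for every other point r, the cross product (q − p) × (r − p) ≥ 0.)
Starting point (lowest x, tie lowest y): (-9, 3). Wrap until returning to start. Resulting hull: (-9, 3), (4, -8), (2, 2), (-4, 8).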